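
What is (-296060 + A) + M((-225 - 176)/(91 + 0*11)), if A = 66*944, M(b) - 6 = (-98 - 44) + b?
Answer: -21284573/91 ≈ -2.3390e+5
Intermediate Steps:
M(b) = -136 + b (M(b) = 6 + ((-98 - 44) + b) = 6 + (-142 + b) = -136 + b)
A = 62304
(-296060 + A) + M((-225 - 176)/(91 + 0*11)) = (-296060 + 62304) + (-136 + (-225 - 176)/(91 + 0*11)) = -233756 + (-136 - 401/(91 + 0)) = -233756 + (-136 - 401/91) = -233756 - 12777/91 = -21284573/91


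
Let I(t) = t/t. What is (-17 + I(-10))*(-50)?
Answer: 800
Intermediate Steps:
I(t) = 1
(-17 + I(-10))*(-50) = (-17 + 1)*(-50) = -16*(-50) = 800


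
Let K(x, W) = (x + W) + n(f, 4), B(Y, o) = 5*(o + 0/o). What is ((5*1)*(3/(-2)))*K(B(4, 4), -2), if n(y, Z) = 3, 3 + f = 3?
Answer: -315/2 ≈ -157.50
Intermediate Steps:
f = 0 (f = -3 + 3 = 0)
B(Y, o) = 5*o (B(Y, o) = 5*(o + 0) = 5*o)
K(x, W) = 3 + W + x (K(x, W) = (x + W) + 3 = (W + x) + 3 = 3 + W + x)
((5*1)*(3/(-2)))*K(B(4, 4), -2) = ((5*1)*(3/(-2)))*(3 - 2 + 5*4) = (5*(3*(-½)))*(3 - 2 + 20) = (5*(-3/2))*21 = -15/2*21 = -315/2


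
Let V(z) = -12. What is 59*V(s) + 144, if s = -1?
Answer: -564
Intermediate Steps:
59*V(s) + 144 = 59*(-12) + 144 = -708 + 144 = -564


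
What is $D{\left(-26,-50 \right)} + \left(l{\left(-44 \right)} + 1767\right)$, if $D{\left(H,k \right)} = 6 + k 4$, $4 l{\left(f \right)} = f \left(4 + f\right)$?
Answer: $2013$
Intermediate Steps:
$l{\left(f \right)} = \frac{f \left(4 + f\right)}{4}$
$D{\left(H,k \right)} = 6 + 4 k$
$D{\left(-26,-50 \right)} + \left(l{\left(-44 \right)} + 1767\right) = \left(6 + 4 \left(-50\right)\right) + \left(\frac{1}{4} \left(-44\right) \left(4 - 44\right) + 1767\right) = \left(6 - 200\right) + \left(\frac{1}{4} \left(-44\right) \left(-40\right) + 1767\right) = -194 + \left(440 + 1767\right) = -194 + 2207 = 2013$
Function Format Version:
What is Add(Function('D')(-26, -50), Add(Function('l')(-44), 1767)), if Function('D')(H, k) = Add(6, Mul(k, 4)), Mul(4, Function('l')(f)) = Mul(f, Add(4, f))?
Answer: 2013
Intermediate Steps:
Function('l')(f) = Mul(Rational(1, 4), f, Add(4, f)) (Function('l')(f) = Mul(Rational(1, 4), Mul(f, Add(4, f))) = Mul(Rational(1, 4), f, Add(4, f)))
Function('D')(H, k) = Add(6, Mul(4, k))
Add(Function('D')(-26, -50), Add(Function('l')(-44), 1767)) = Add(Add(6, Mul(4, -50)), Add(Mul(Rational(1, 4), -44, Add(4, -44)), 1767)) = Add(Add(6, -200), Add(Mul(Rational(1, 4), -44, -40), 1767)) = Add(-194, Add(440, 1767)) = Add(-194, 2207) = 2013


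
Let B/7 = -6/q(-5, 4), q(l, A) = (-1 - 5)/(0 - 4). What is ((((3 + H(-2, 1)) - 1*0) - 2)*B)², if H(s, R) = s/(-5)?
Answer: 38416/25 ≈ 1536.6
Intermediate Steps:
H(s, R) = -s/5 (H(s, R) = s*(-⅕) = -s/5)
q(l, A) = 3/2 (q(l, A) = -6/(-4) = -6*(-¼) = 3/2)
B = -28 (B = 7*(-6/3/2) = 7*(-6*⅔) = 7*(-4) = -28)
((((3 + H(-2, 1)) - 1*0) - 2)*B)² = ((((3 - ⅕*(-2)) - 1*0) - 2)*(-28))² = ((((3 + ⅖) + 0) - 2)*(-28))² = (((17/5 + 0) - 2)*(-28))² = ((17/5 - 2)*(-28))² = ((7/5)*(-28))² = (-196/5)² = 38416/25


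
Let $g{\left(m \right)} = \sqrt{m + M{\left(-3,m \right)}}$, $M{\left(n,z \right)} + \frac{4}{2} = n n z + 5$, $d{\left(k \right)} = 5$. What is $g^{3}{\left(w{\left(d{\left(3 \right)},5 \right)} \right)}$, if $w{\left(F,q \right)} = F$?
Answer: $53 \sqrt{53} \approx 385.85$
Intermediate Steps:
$M{\left(n,z \right)} = 3 + z n^{2}$ ($M{\left(n,z \right)} = -2 + \left(n n z + 5\right) = -2 + \left(n^{2} z + 5\right) = -2 + \left(z n^{2} + 5\right) = -2 + \left(5 + z n^{2}\right) = 3 + z n^{2}$)
$g{\left(m \right)} = \sqrt{3 + 10 m}$ ($g{\left(m \right)} = \sqrt{m + \left(3 + m \left(-3\right)^{2}\right)} = \sqrt{m + \left(3 + m 9\right)} = \sqrt{m + \left(3 + 9 m\right)} = \sqrt{3 + 10 m}$)
$g^{3}{\left(w{\left(d{\left(3 \right)},5 \right)} \right)} = \left(\sqrt{3 + 10 \cdot 5}\right)^{3} = \left(\sqrt{3 + 50}\right)^{3} = \left(\sqrt{53}\right)^{3} = 53 \sqrt{53}$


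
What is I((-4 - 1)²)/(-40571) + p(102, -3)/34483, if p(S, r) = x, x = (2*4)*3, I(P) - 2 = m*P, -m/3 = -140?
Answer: -361166762/1399009793 ≈ -0.25816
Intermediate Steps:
m = 420 (m = -3*(-140) = 420)
I(P) = 2 + 420*P
x = 24 (x = 8*3 = 24)
p(S, r) = 24
I((-4 - 1)²)/(-40571) + p(102, -3)/34483 = (2 + 420*(-4 - 1)²)/(-40571) + 24/34483 = (2 + 420*(-5)²)*(-1/40571) + 24*(1/34483) = (2 + 420*25)*(-1/40571) + 24/34483 = (2 + 10500)*(-1/40571) + 24/34483 = 10502*(-1/40571) + 24/34483 = -10502/40571 + 24/34483 = -361166762/1399009793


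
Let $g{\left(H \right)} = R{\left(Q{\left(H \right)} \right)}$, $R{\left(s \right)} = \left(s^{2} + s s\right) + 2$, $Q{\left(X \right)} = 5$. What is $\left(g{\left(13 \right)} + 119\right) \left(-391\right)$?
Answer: $-66861$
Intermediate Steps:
$R{\left(s \right)} = 2 + 2 s^{2}$ ($R{\left(s \right)} = \left(s^{2} + s^{2}\right) + 2 = 2 s^{2} + 2 = 2 + 2 s^{2}$)
$g{\left(H \right)} = 52$ ($g{\left(H \right)} = 2 + 2 \cdot 5^{2} = 2 + 2 \cdot 25 = 2 + 50 = 52$)
$\left(g{\left(13 \right)} + 119\right) \left(-391\right) = \left(52 + 119\right) \left(-391\right) = 171 \left(-391\right) = -66861$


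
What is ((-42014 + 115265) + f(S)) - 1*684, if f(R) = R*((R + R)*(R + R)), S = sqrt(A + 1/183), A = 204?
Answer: 72567 + 149332*sqrt(6831939)/33489 ≈ 84222.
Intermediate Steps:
S = sqrt(6831939)/183 (S = sqrt(204 + 1/183) = sqrt(37333/183) = sqrt(6831939)/183 ≈ 14.283)
f(R) = 4*R**3 (f(R) = R*((2*R)*(2*R)) = R*(4*R**2) = 4*R**3)
((-42014 + 115265) + f(S)) - 1*684 = ((-42014 + 115265) + 4*(sqrt(6831939)/183)**3) - 1*684 = (73251 + 4*(37333*sqrt(6831939)/33489)) - 684 = (73251 + 149332*sqrt(6831939)/33489) - 684 = 72567 + 149332*sqrt(6831939)/33489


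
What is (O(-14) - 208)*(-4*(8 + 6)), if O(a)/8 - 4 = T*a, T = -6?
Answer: -27776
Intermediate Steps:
O(a) = 32 - 48*a (O(a) = 32 + 8*(-6*a) = 32 - 48*a)
(O(-14) - 208)*(-4*(8 + 6)) = ((32 - 48*(-14)) - 208)*(-4*(8 + 6)) = ((32 + 672) - 208)*(-4*14) = (704 - 208)*(-56) = 496*(-56) = -27776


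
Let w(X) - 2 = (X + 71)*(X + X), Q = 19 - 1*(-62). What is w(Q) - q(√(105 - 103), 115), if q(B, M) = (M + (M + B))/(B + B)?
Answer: 49251/2 - 115*√2/2 ≈ 24544.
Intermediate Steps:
q(B, M) = (B + 2*M)/(2*B) (q(B, M) = (M + (B + M))/((2*B)) = (B + 2*M)*(1/(2*B)) = (B + 2*M)/(2*B))
Q = 81 (Q = 19 + 62 = 81)
w(X) = 2 + 2*X*(71 + X) (w(X) = 2 + (X + 71)*(X + X) = 2 + (71 + X)*(2*X) = 2 + 2*X*(71 + X))
w(Q) - q(√(105 - 103), 115) = (2 + 2*81² + 142*81) - (115 + √(105 - 103)/2)/(√(105 - 103)) = (2 + 2*6561 + 11502) - (115 + √2/2)/(√2) = (2 + 13122 + 11502) - √2/2*(115 + √2/2) = 24626 - √2*(115 + √2/2)/2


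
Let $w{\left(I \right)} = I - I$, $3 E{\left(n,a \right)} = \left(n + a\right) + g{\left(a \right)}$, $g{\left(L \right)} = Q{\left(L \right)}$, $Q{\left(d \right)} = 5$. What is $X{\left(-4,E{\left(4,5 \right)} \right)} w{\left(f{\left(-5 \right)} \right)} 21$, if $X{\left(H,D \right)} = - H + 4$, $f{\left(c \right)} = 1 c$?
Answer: $0$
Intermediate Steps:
$g{\left(L \right)} = 5$
$E{\left(n,a \right)} = \frac{5}{3} + \frac{a}{3} + \frac{n}{3}$ ($E{\left(n,a \right)} = \frac{\left(n + a\right) + 5}{3} = \frac{\left(a + n\right) + 5}{3} = \frac{5 + a + n}{3} = \frac{5}{3} + \frac{a}{3} + \frac{n}{3}$)
$f{\left(c \right)} = c$
$X{\left(H,D \right)} = 4 - H$
$w{\left(I \right)} = 0$
$X{\left(-4,E{\left(4,5 \right)} \right)} w{\left(f{\left(-5 \right)} \right)} 21 = \left(4 - -4\right) 0 \cdot 21 = \left(4 + 4\right) 0 \cdot 21 = 8 \cdot 0 \cdot 21 = 0 \cdot 21 = 0$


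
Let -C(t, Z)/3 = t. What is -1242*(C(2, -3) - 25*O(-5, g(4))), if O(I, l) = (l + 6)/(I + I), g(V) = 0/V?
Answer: -11178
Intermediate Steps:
g(V) = 0
C(t, Z) = -3*t
O(I, l) = (6 + l)/(2*I) (O(I, l) = (6 + l)/((2*I)) = (6 + l)*(1/(2*I)) = (6 + l)/(2*I))
-1242*(C(2, -3) - 25*O(-5, g(4))) = -1242*(-3*2 - 25*(½)*(6 + 0)/(-5)) = -1242*(-6 - 25*(½)*(-⅕)*6) = -1242*(-6 - 25*(-3)/5) = -1242*(-6 - 5*(-3)) = -1242*(-6 + 15) = -1242*9 = -11178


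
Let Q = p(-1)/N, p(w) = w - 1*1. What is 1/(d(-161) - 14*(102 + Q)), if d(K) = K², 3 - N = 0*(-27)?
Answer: 3/73507 ≈ 4.0812e-5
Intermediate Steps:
p(w) = -1 + w (p(w) = w - 1 = -1 + w)
N = 3 (N = 3 - 0*(-27) = 3 - 1*0 = 3 + 0 = 3)
Q = -⅔ (Q = (-1 - 1)/3 = -2*⅓ = -⅔ ≈ -0.66667)
1/(d(-161) - 14*(102 + Q)) = 1/((-161)² - 14*(102 - ⅔)) = 1/(25921 - 14*304/3) = 1/(25921 - 4256/3) = 1/(73507/3) = 3/73507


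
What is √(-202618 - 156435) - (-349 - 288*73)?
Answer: 21373 + I*√359053 ≈ 21373.0 + 599.21*I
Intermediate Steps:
√(-202618 - 156435) - (-349 - 288*73) = √(-359053) - (-349 - 21024) = I*√359053 - 1*(-21373) = I*√359053 + 21373 = 21373 + I*√359053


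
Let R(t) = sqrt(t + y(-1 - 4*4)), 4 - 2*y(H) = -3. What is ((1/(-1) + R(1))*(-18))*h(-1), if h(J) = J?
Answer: -18 + 27*sqrt(2) ≈ 20.184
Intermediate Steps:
y(H) = 7/2 (y(H) = 2 - 1/2*(-3) = 2 + 3/2 = 7/2)
R(t) = sqrt(7/2 + t) (R(t) = sqrt(t + 7/2) = sqrt(7/2 + t))
((1/(-1) + R(1))*(-18))*h(-1) = ((1/(-1) + sqrt(14 + 4*1)/2)*(-18))*(-1) = ((-1 + sqrt(14 + 4)/2)*(-18))*(-1) = ((-1 + sqrt(18)/2)*(-18))*(-1) = ((-1 + (3*sqrt(2))/2)*(-18))*(-1) = ((-1 + 3*sqrt(2)/2)*(-18))*(-1) = (18 - 27*sqrt(2))*(-1) = -18 + 27*sqrt(2)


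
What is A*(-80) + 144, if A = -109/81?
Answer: 20384/81 ≈ 251.65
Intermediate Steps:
A = -109/81 (A = -109*1/81 = -109/81 ≈ -1.3457)
A*(-80) + 144 = -109/81*(-80) + 144 = 8720/81 + 144 = 20384/81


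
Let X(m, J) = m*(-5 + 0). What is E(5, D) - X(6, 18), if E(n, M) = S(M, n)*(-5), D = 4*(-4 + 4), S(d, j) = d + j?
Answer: 5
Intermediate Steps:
X(m, J) = -5*m (X(m, J) = m*(-5) = -5*m)
D = 0 (D = 4*0 = 0)
E(n, M) = -5*M - 5*n (E(n, M) = (M + n)*(-5) = -5*M - 5*n)
E(5, D) - X(6, 18) = (-5*0 - 5*5) - (-5)*6 = (0 - 25) - 1*(-30) = -25 + 30 = 5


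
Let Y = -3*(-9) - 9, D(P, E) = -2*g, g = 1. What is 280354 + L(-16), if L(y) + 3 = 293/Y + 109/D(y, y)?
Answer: 2522815/9 ≈ 2.8031e+5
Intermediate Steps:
D(P, E) = -2 (D(P, E) = -2*1 = -2)
Y = 18 (Y = 27 - 9 = 18)
L(y) = -371/9 (L(y) = -3 + (293/18 + 109/(-2)) = -3 + (293*(1/18) + 109*(-1/2)) = -3 + (293/18 - 109/2) = -3 - 344/9 = -371/9)
280354 + L(-16) = 280354 - 371/9 = 2522815/9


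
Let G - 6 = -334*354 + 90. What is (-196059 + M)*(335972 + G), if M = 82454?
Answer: -24746804360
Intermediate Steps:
G = -118140 (G = 6 + (-334*354 + 90) = 6 + (-118236 + 90) = 6 - 118146 = -118140)
(-196059 + M)*(335972 + G) = (-196059 + 82454)*(335972 - 118140) = -113605*217832 = -24746804360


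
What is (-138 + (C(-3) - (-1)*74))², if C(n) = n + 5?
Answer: 3844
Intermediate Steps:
C(n) = 5 + n
(-138 + (C(-3) - (-1)*74))² = (-138 + ((5 - 3) - (-1)*74))² = (-138 + (2 - 1*(-74)))² = (-138 + (2 + 74))² = (-138 + 76)² = (-62)² = 3844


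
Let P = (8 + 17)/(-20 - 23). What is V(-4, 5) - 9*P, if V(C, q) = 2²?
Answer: 397/43 ≈ 9.2326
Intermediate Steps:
P = -25/43 (P = 25/(-43) = 25*(-1/43) = -25/43 ≈ -0.58140)
V(C, q) = 4
V(-4, 5) - 9*P = 4 - 9*(-25/43) = 4 + 225/43 = 397/43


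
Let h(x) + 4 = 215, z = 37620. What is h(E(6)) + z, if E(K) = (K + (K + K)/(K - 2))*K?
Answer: 37831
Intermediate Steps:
E(K) = K*(K + 2*K/(-2 + K)) (E(K) = (K + (2*K)/(-2 + K))*K = (K + 2*K/(-2 + K))*K = K*(K + 2*K/(-2 + K)))
h(x) = 211 (h(x) = -4 + 215 = 211)
h(E(6)) + z = 211 + 37620 = 37831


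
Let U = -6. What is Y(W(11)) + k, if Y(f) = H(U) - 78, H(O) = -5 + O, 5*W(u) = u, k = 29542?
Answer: 29453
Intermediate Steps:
W(u) = u/5
Y(f) = -89 (Y(f) = (-5 - 6) - 78 = -11 - 78 = -89)
Y(W(11)) + k = -89 + 29542 = 29453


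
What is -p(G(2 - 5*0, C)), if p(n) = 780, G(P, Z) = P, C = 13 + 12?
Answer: -780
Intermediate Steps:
C = 25
-p(G(2 - 5*0, C)) = -1*780 = -780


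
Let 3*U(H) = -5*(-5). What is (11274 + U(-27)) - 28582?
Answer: -51899/3 ≈ -17300.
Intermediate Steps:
U(H) = 25/3 (U(H) = (-5*(-5))/3 = (⅓)*25 = 25/3)
(11274 + U(-27)) - 28582 = (11274 + 25/3) - 28582 = 33847/3 - 28582 = -51899/3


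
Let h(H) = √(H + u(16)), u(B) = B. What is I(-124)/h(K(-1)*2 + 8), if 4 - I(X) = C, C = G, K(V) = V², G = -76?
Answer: 40*√26/13 ≈ 15.689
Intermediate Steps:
C = -76
h(H) = √(16 + H) (h(H) = √(H + 16) = √(16 + H))
I(X) = 80 (I(X) = 4 - 1*(-76) = 4 + 76 = 80)
I(-124)/h(K(-1)*2 + 8) = 80/(√(16 + ((-1)²*2 + 8))) = 80/(√(16 + (1*2 + 8))) = 80/(√(16 + (2 + 8))) = 80/(√(16 + 10)) = 80/(√26) = 80*(√26/26) = 40*√26/13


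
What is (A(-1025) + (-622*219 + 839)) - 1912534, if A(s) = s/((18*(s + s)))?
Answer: -73724867/36 ≈ -2.0479e+6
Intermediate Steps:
A(s) = 1/36 (A(s) = s/((18*(2*s))) = s/((36*s)) = s*(1/(36*s)) = 1/36)
(A(-1025) + (-622*219 + 839)) - 1912534 = (1/36 + (-622*219 + 839)) - 1912534 = (1/36 + (-136218 + 839)) - 1912534 = (1/36 - 135379) - 1912534 = -4873643/36 - 1912534 = -73724867/36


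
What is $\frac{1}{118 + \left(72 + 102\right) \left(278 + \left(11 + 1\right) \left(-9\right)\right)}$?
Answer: $\frac{1}{29698} \approx 3.3672 \cdot 10^{-5}$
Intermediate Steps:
$\frac{1}{118 + \left(72 + 102\right) \left(278 + \left(11 + 1\right) \left(-9\right)\right)} = \frac{1}{118 + 174 \left(278 + 12 \left(-9\right)\right)} = \frac{1}{118 + 174 \left(278 - 108\right)} = \frac{1}{118 + 174 \cdot 170} = \frac{1}{118 + 29580} = \frac{1}{29698}$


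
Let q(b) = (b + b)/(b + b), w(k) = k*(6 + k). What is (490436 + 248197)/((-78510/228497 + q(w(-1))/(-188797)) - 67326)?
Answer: -31864293838394997/2904428038667501 ≈ -10.971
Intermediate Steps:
q(b) = 1 (q(b) = (2*b)/((2*b)) = (2*b)*(1/(2*b)) = 1)
(490436 + 248197)/((-78510/228497 + q(w(-1))/(-188797)) - 67326) = (490436 + 248197)/((-78510/228497 + 1/(-188797)) - 67326) = 738633/((-78510*1/228497 + 1*(-1/188797)) - 67326) = 738633/((-78510/228497 - 1/188797) - 67326) = 738633/(-14822680967/43139548109 - 67326) = 738633/(-2904428038667501/43139548109) = 738633*(-43139548109/2904428038667501) = -31864293838394997/2904428038667501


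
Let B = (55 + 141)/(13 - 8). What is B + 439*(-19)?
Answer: -41509/5 ≈ -8301.8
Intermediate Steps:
B = 196/5 ≈ 39.200
B + 439*(-19) = 196/5 + 439*(-19) = 196/5 - 8341 = -41509/5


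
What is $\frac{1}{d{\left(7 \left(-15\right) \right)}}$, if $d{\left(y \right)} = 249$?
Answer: $\frac{1}{249} \approx 0.0040161$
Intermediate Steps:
$\frac{1}{d{\left(7 \left(-15\right) \right)}} = \frac{1}{249}$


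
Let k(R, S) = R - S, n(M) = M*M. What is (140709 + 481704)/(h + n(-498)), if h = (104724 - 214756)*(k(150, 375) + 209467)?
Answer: -622413/23023067740 ≈ -2.7034e-5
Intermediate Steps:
n(M) = M**2
h = -23023315744 (h = (104724 - 214756)*((150 - 1*375) + 209467) = -110032*((150 - 375) + 209467) = -110032*(-225 + 209467) = -110032*209242 = -23023315744)
(140709 + 481704)/(h + n(-498)) = (140709 + 481704)/(-23023315744 + (-498)**2) = 622413/(-23023315744 + 248004) = 622413/(-23023067740) = 622413*(-1/23023067740) = -622413/23023067740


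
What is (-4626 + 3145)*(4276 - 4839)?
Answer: 833803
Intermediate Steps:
(-4626 + 3145)*(4276 - 4839) = -1481*(-563) = 833803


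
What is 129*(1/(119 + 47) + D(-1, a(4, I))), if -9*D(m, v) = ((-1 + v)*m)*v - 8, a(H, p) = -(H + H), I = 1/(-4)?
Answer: 571427/498 ≈ 1147.4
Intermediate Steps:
I = -¼ ≈ -0.25000
a(H, p) = -2*H
D(m, v) = 8/9 - m*v*(-1 + v)/9 (D(m, v) = -(((-1 + v)*m)*v - 8)/9 = -((m*(-1 + v))*v - 8)/9 = -(m*v*(-1 + v) - 8)/9 = -(-8 + m*v*(-1 + v))/9 = 8/9 - m*v*(-1 + v)/9)
129*(1/(119 + 47) + D(-1, a(4, I))) = 129*(1/(119 + 47) + (8/9 - ⅑*(-1)*(-2*4)² + (⅑)*(-1)*(-2*4))) = 129*(1/166 + (8/9 - ⅑*(-1)*(-8)² + (⅑)*(-1)*(-8))) = 129*(1/166 + (8/9 - ⅑*(-1)*64 + 8/9)) = 129*(1/166 + (8/9 + 64/9 + 8/9)) = 129*(1/166 + 80/9) = 129*(13289/1494) = 571427/498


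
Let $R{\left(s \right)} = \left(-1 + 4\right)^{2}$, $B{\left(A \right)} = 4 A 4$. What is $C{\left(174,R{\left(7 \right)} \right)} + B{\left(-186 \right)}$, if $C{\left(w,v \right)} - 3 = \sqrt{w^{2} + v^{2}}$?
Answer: $-2973 + 3 \sqrt{3373} \approx -2798.8$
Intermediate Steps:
$B{\left(A \right)} = 16 A$
$R{\left(s \right)} = 9$ ($R{\left(s \right)} = 3^{2} = 9$)
$C{\left(w,v \right)} = 3 + \sqrt{v^{2} + w^{2}}$ ($C{\left(w,v \right)} = 3 + \sqrt{w^{2} + v^{2}} = 3 + \sqrt{v^{2} + w^{2}}$)
$C{\left(174,R{\left(7 \right)} \right)} + B{\left(-186 \right)} = \left(3 + \sqrt{9^{2} + 174^{2}}\right) + 16 \left(-186\right) = \left(3 + \sqrt{81 + 30276}\right) - 2976 = \left(3 + \sqrt{30357}\right) - 2976 = \left(3 + 3 \sqrt{3373}\right) - 2976 = -2973 + 3 \sqrt{3373}$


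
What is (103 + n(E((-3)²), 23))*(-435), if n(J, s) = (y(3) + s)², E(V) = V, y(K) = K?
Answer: -338865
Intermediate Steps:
n(J, s) = (3 + s)²
(103 + n(E((-3)²), 23))*(-435) = (103 + (3 + 23)²)*(-435) = (103 + 26²)*(-435) = (103 + 676)*(-435) = 779*(-435) = -338865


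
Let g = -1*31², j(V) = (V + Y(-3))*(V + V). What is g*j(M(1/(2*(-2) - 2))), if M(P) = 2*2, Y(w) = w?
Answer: -7688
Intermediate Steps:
M(P) = 4
j(V) = 2*V*(-3 + V) (j(V) = (V - 3)*(V + V) = (-3 + V)*(2*V) = 2*V*(-3 + V))
g = -961 (g = -1*961 = -961)
g*j(M(1/(2*(-2) - 2))) = -1922*4*(-3 + 4) = -1922*4 = -961*8 = -7688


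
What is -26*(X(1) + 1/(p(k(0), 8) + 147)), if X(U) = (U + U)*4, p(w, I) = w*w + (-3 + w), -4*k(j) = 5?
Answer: -480688/2309 ≈ -208.18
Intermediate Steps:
k(j) = -5/4 (k(j) = -¼*5 = -5/4)
p(w, I) = -3 + w + w² (p(w, I) = w² + (-3 + w) = -3 + w + w²)
X(U) = 8*U (X(U) = (2*U)*4 = 8*U)
-26*(X(1) + 1/(p(k(0), 8) + 147)) = -26*(8*1 + 1/((-3 - 5/4 + (-5/4)²) + 147)) = -26*(8 + 1/((-3 - 5/4 + 25/16) + 147)) = -26*(8 + 1/(-43/16 + 147)) = -26*(8 + 1/(2309/16)) = -26*(8 + 16/2309) = -26*18488/2309 = -480688/2309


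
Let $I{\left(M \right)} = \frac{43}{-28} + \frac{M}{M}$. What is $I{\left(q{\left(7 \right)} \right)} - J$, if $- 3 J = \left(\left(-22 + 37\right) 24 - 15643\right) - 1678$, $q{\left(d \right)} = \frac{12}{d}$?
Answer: $- \frac{474953}{84} \approx -5654.2$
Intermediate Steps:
$I{\left(M \right)} = - \frac{15}{28}$ ($I{\left(M \right)} = 43 \left(- \frac{1}{28}\right) + 1 = - \frac{43}{28} + 1 = - \frac{15}{28}$)
$J = \frac{16961}{3}$ ($J = - \frac{\left(\left(-22 + 37\right) 24 - 15643\right) - 1678}{3} = - \frac{\left(15 \cdot 24 - 15643\right) - 1678}{3} = - \frac{\left(360 - 15643\right) - 1678}{3} = - \frac{-15283 - 1678}{3} = \left(- \frac{1}{3}\right) \left(-16961\right) = \frac{16961}{3} \approx 5653.7$)
$I{\left(q{\left(7 \right)} \right)} - J = - \frac{15}{28} - \frac{16961}{3} = - \frac{474953}{84}$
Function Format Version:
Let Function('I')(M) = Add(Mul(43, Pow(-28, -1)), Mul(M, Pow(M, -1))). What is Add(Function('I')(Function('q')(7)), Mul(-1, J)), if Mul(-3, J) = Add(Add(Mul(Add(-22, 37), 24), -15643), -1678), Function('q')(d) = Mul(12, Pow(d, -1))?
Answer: Rational(-474953, 84) ≈ -5654.2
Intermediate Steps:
Function('I')(M) = Rational(-15, 28) (Function('I')(M) = Add(Mul(43, Rational(-1, 28)), 1) = Add(Rational(-43, 28), 1) = Rational(-15, 28))
J = Rational(16961, 3) (J = Mul(Rational(-1, 3), Add(Add(Mul(Add(-22, 37), 24), -15643), -1678)) = Mul(Rational(-1, 3), Add(Add(Mul(15, 24), -15643), -1678)) = Mul(Rational(-1, 3), Add(Add(360, -15643), -1678)) = Mul(Rational(-1, 3), Add(-15283, -1678)) = Mul(Rational(-1, 3), -16961) = Rational(16961, 3) ≈ 5653.7)
Add(Function('I')(Function('q')(7)), Mul(-1, J)) = Add(Rational(-15, 28), Mul(-1, Rational(16961, 3))) = Add(Rational(-15, 28), Rational(-16961, 3)) = Rational(-474953, 84)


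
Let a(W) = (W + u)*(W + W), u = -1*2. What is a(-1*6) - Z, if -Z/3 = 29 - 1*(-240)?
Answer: 903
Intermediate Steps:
u = -2
Z = -807 (Z = -3*(29 - 1*(-240)) = -3*(29 + 240) = -3*269 = -807)
a(W) = 2*W*(-2 + W) (a(W) = (W - 2)*(W + W) = (-2 + W)*(2*W) = 2*W*(-2 + W))
a(-1*6) - Z = 2*(-1*6)*(-2 - 1*6) - 1*(-807) = 2*(-6)*(-2 - 6) + 807 = 2*(-6)*(-8) + 807 = 96 + 807 = 903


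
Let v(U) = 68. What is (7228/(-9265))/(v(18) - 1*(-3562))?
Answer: -3614/16815975 ≈ -0.00021491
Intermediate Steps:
(7228/(-9265))/(v(18) - 1*(-3562)) = (7228/(-9265))/(68 - 1*(-3562)) = (7228*(-1/9265))/(68 + 3562) = -7228/9265/3630 = -7228/9265*1/3630 = -3614/16815975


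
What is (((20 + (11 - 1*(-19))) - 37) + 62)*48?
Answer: 3600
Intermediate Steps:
(((20 + (11 - 1*(-19))) - 37) + 62)*48 = (((20 + (11 + 19)) - 37) + 62)*48 = (((20 + 30) - 37) + 62)*48 = ((50 - 37) + 62)*48 = (13 + 62)*48 = 75*48 = 3600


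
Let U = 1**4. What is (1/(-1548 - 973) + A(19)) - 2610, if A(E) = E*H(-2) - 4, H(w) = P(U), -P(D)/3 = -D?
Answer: -6446198/2521 ≈ -2557.0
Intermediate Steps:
U = 1
P(D) = 3*D (P(D) = -(-3)*D = 3*D)
H(w) = 3 (H(w) = 3*1 = 3)
A(E) = -4 + 3*E (A(E) = E*3 - 4 = 3*E - 4 = -4 + 3*E)
(1/(-1548 - 973) + A(19)) - 2610 = (1/(-1548 - 973) + (-4 + 3*19)) - 2610 = (1/(-2521) + (-4 + 57)) - 2610 = (-1/2521 + 53) - 2610 = 133612/2521 - 2610 = -6446198/2521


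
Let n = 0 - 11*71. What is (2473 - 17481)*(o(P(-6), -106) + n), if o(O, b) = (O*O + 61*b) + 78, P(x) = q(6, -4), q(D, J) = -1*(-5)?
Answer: 107217152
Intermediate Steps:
q(D, J) = 5
P(x) = 5
o(O, b) = 78 + O² + 61*b (o(O, b) = (O² + 61*b) + 78 = 78 + O² + 61*b)
n = -781 (n = 0 - 781 = -781)
(2473 - 17481)*(o(P(-6), -106) + n) = (2473 - 17481)*((78 + 5² + 61*(-106)) - 781) = -15008*((78 + 25 - 6466) - 781) = -15008*(-6363 - 781) = -15008*(-7144) = 107217152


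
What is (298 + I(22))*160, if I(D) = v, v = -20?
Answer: 44480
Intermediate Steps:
I(D) = -20
(298 + I(22))*160 = (298 - 20)*160 = 278*160 = 44480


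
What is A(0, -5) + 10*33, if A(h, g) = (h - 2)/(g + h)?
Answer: 1652/5 ≈ 330.40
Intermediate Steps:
A(h, g) = (-2 + h)/(g + h)
A(0, -5) + 10*33 = (-2 + 0)/(-5 + 0) + 10*33 = -2/(-5) + 330 = -⅕*(-2) + 330 = ⅖ + 330 = 1652/5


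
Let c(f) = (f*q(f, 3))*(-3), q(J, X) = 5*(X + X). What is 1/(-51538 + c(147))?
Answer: -1/64768 ≈ -1.5440e-5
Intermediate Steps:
q(J, X) = 10*X (q(J, X) = 5*(2*X) = 10*X)
c(f) = -90*f (c(f) = (f*(10*3))*(-3) = (f*30)*(-3) = (30*f)*(-3) = -90*f)
1/(-51538 + c(147)) = 1/(-51538 - 90*147) = 1/(-51538 - 13230) = 1/(-64768) = -1/64768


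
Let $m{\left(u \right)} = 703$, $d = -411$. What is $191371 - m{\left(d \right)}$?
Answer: $190668$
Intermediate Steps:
$191371 - m{\left(d \right)} = 191371 - 703 = 190668$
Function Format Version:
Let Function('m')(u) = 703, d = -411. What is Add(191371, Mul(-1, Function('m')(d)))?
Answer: 190668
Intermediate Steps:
Add(191371, Mul(-1, Function('m')(d))) = Add(191371, Mul(-1, 703)) = Add(191371, -703) = 190668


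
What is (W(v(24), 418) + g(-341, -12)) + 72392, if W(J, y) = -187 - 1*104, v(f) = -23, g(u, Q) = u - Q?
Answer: 71772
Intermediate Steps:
W(J, y) = -291 (W(J, y) = -187 - 104 = -291)
(W(v(24), 418) + g(-341, -12)) + 72392 = (-291 + (-341 - 1*(-12))) + 72392 = (-291 + (-341 + 12)) + 72392 = (-291 - 329) + 72392 = -620 + 72392 = 71772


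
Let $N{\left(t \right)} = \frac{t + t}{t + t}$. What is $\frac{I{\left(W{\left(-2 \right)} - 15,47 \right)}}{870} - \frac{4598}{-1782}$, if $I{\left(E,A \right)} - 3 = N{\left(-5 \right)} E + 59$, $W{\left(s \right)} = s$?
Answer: $\frac{12365}{4698} \approx 2.632$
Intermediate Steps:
$N{\left(t \right)} = 1$ ($N{\left(t \right)} = \frac{2 t}{2 t} = 2 t \frac{1}{2 t} = 1$)
$I{\left(E,A \right)} = 62 + E$ ($I{\left(E,A \right)} = 3 + \left(1 E + 59\right) = 3 + \left(E + 59\right) = 3 + \left(59 + E\right) = 62 + E$)
$\frac{I{\left(W{\left(-2 \right)} - 15,47 \right)}}{870} - \frac{4598}{-1782} = \frac{62 - 17}{870} - \frac{4598}{-1782} = \left(62 - 17\right) \frac{1}{870} - - \frac{209}{81} = 45 \cdot \frac{1}{870} + \frac{209}{81} = \frac{3}{58} + \frac{209}{81} = \frac{12365}{4698}$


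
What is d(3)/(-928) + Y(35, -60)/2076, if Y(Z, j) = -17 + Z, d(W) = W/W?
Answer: 1219/160544 ≈ 0.0075929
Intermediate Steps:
d(W) = 1
d(3)/(-928) + Y(35, -60)/2076 = 1/(-928) + (-17 + 35)/2076 = 1*(-1/928) + 18*(1/2076) = -1/928 + 3/346 = 1219/160544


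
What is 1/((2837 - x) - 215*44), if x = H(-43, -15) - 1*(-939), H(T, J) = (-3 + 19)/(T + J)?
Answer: -29/219290 ≈ -0.00013225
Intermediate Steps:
H(T, J) = 16/(J + T)
x = 27223/29 (x = 16/(-15 - 43) - 1*(-939) = 16/(-58) + 939 = 16*(-1/58) + 939 = -8/29 + 939 = 27223/29 ≈ 938.72)
1/((2837 - x) - 215*44) = 1/((2837 - 1*27223/29) - 215*44) = 1/((2837 - 27223/29) - 9460) = 1/(55050/29 - 9460) = 1/(-219290/29) = -29/219290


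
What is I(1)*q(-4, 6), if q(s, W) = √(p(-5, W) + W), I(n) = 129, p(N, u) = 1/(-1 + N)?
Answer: 43*√210/2 ≈ 311.56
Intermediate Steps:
q(s, W) = √(-⅙ + W) (q(s, W) = √(1/(-1 - 5) + W) = √(1/(-6) + W) = √(-⅙ + W))
I(1)*q(-4, 6) = 129*(√(-6 + 36*6)/6) = 129*(√(-6 + 216)/6) = 129*(√210/6) = 43*√210/2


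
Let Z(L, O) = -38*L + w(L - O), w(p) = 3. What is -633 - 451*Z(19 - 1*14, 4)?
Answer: 83704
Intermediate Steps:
Z(L, O) = 3 - 38*L (Z(L, O) = -38*L + 3 = 3 - 38*L)
-633 - 451*Z(19 - 1*14, 4) = -633 - 451*(3 - 38*(19 - 1*14)) = -633 - 451*(3 - 38*(19 - 14)) = -633 - 451*(3 - 38*5) = -633 - 451*(3 - 190) = -633 - 451*(-187) = -633 + 84337 = 83704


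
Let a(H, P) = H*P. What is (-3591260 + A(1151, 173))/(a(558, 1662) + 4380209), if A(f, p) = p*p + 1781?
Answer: -711910/1061521 ≈ -0.67065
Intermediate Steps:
A(f, p) = 1781 + p² (A(f, p) = p² + 1781 = 1781 + p²)
(-3591260 + A(1151, 173))/(a(558, 1662) + 4380209) = (-3591260 + (1781 + 173²))/(558*1662 + 4380209) = (-3591260 + (1781 + 29929))/(927396 + 4380209) = (-3591260 + 31710)/5307605 = -3559550*1/5307605 = -711910/1061521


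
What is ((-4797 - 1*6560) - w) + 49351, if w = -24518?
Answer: 62512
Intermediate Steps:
((-4797 - 1*6560) - w) + 49351 = ((-4797 - 1*6560) - 1*(-24518)) + 49351 = ((-4797 - 6560) + 24518) + 49351 = (-11357 + 24518) + 49351 = 13161 + 49351 = 62512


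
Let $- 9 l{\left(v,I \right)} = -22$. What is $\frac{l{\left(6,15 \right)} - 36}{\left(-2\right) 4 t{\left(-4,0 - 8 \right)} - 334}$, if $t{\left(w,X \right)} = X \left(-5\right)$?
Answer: $\frac{151}{2943} \approx 0.051308$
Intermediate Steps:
$t{\left(w,X \right)} = - 5 X$
$l{\left(v,I \right)} = \frac{22}{9}$ ($l{\left(v,I \right)} = \left(- \frac{1}{9}\right) \left(-22\right) = \frac{22}{9}$)
$\frac{l{\left(6,15 \right)} - 36}{\left(-2\right) 4 t{\left(-4,0 - 8 \right)} - 334} = \frac{\frac{22}{9} - 36}{\left(-2\right) 4 \left(- 5 \left(0 - 8\right)\right) - 334} = - \frac{302}{9 \left(- 8 \left(- 5 \left(0 - 8\right)\right) - 334\right)} = - \frac{302}{9 \left(- 8 \left(\left(-5\right) \left(-8\right)\right) - 334\right)} = - \frac{302}{9 \left(\left(-8\right) 40 - 334\right)} = - \frac{302}{9 \left(-320 - 334\right)} = - \frac{302}{9 \left(-654\right)} = \left(- \frac{302}{9}\right) \left(- \frac{1}{654}\right) = \frac{151}{2943}$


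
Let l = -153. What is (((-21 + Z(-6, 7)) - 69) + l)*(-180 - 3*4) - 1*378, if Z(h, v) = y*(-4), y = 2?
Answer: 47814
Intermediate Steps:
Z(h, v) = -8 (Z(h, v) = 2*(-4) = -8)
(((-21 + Z(-6, 7)) - 69) + l)*(-180 - 3*4) - 1*378 = (((-21 - 8) - 69) - 153)*(-180 - 3*4) - 1*378 = ((-29 - 69) - 153)*(-180 - 12) - 378 = (-98 - 153)*(-192) - 378 = -251*(-192) - 378 = 48192 - 378 = 47814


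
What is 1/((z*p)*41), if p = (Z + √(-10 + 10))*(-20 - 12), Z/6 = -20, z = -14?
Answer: -1/2204160 ≈ -4.5369e-7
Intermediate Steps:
Z = -120 (Z = 6*(-20) = -120)
p = 3840 (p = (-120 + √(-10 + 10))*(-20 - 12) = (-120 + √0)*(-32) = (-120 + 0)*(-32) = -120*(-32) = 3840)
1/((z*p)*41) = 1/(-14*3840*41) = 1/(-53760*41) = 1/(-2204160) = -1/2204160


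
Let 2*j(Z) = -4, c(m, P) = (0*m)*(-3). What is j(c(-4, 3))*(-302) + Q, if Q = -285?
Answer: 319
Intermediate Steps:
c(m, P) = 0 (c(m, P) = 0*(-3) = 0)
j(Z) = -2 (j(Z) = (½)*(-4) = -2)
j(c(-4, 3))*(-302) + Q = -2*(-302) - 285 = 604 - 285 = 319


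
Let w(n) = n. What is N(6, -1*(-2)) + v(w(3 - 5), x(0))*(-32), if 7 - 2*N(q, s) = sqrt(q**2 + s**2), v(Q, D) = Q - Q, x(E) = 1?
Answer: 7/2 - sqrt(10) ≈ 0.33772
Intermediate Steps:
v(Q, D) = 0
N(q, s) = 7/2 - sqrt(q**2 + s**2)/2
N(6, -1*(-2)) + v(w(3 - 5), x(0))*(-32) = (7/2 - sqrt(6**2 + (-1*(-2))**2)/2) + 0*(-32) = (7/2 - sqrt(36 + 2**2)/2) + 0 = (7/2 - sqrt(36 + 4)/2) + 0 = (7/2 - sqrt(10)) + 0 = 7/2 - sqrt(10)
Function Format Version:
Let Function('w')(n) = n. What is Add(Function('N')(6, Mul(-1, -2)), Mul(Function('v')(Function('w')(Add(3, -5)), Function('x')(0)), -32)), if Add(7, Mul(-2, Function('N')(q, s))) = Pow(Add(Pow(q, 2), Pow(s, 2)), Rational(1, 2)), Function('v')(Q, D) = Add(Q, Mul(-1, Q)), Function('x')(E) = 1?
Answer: Add(Rational(7, 2), Mul(-1, Pow(10, Rational(1, 2)))) ≈ 0.33772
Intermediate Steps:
Function('v')(Q, D) = 0
Function('N')(q, s) = Add(Rational(7, 2), Mul(Rational(-1, 2), Pow(Add(Pow(q, 2), Pow(s, 2)), Rational(1, 2))))
Add(Function('N')(6, Mul(-1, -2)), Mul(Function('v')(Function('w')(Add(3, -5)), Function('x')(0)), -32)) = Add(Add(Rational(7, 2), Mul(Rational(-1, 2), Pow(Add(Pow(6, 2), Pow(Mul(-1, -2), 2)), Rational(1, 2)))), Mul(0, -32)) = Add(Add(Rational(7, 2), Mul(Rational(-1, 2), Pow(Add(36, Pow(2, 2)), Rational(1, 2)))), 0) = Add(Add(Rational(7, 2), Mul(Rational(-1, 2), Pow(Add(36, 4), Rational(1, 2)))), 0) = Add(Add(Rational(7, 2), Mul(Rational(-1, 2), Pow(40, Rational(1, 2)))), 0) = Add(Add(Rational(7, 2), Mul(Rational(-1, 2), Mul(2, Pow(10, Rational(1, 2))))), 0) = Add(Add(Rational(7, 2), Mul(-1, Pow(10, Rational(1, 2)))), 0) = Add(Rational(7, 2), Mul(-1, Pow(10, Rational(1, 2))))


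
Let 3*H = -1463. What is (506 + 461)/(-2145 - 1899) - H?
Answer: 1971157/4044 ≈ 487.43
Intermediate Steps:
H = -1463/3 (H = (⅓)*(-1463) = -1463/3 ≈ -487.67)
(506 + 461)/(-2145 - 1899) - H = (506 + 461)/(-2145 - 1899) - 1*(-1463/3) = 967/(-4044) + 1463/3 = 967*(-1/4044) + 1463/3 = -967/4044 + 1463/3 = 1971157/4044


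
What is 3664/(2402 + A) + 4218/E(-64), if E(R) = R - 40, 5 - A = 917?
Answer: -1475941/38740 ≈ -38.099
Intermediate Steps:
A = -912 (A = 5 - 1*917 = 5 - 917 = -912)
E(R) = -40 + R
3664/(2402 + A) + 4218/E(-64) = 3664/(2402 - 912) + 4218/(-40 - 64) = 3664/1490 + 4218/(-104) = 3664*(1/1490) + 4218*(-1/104) = 1832/745 - 2109/52 = -1475941/38740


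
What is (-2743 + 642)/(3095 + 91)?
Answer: -2101/3186 ≈ -0.65945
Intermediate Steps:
(-2743 + 642)/(3095 + 91) = -2101/3186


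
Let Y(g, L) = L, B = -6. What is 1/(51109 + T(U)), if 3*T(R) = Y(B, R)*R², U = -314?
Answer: -3/30805817 ≈ -9.7384e-8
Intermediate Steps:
T(R) = R³/3 (T(R) = (R*R²)/3 = R³/3)
1/(51109 + T(U)) = 1/(51109 + (⅓)*(-314)³) = 1/(51109 + (⅓)*(-30959144)) = 1/(51109 - 30959144/3) = 1/(-30805817/3) = -3/30805817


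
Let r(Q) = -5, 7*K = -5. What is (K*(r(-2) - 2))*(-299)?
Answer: -1495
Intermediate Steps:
K = -5/7 (K = (⅐)*(-5) = -5/7 ≈ -0.71429)
(K*(r(-2) - 2))*(-299) = -5*(-5 - 2)/7*(-299) = -5/7*(-7)*(-299) = 5*(-299) = -1495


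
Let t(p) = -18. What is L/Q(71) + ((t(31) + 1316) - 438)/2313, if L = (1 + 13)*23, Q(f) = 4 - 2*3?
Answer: -371533/2313 ≈ -160.63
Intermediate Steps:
Q(f) = -2 (Q(f) = 4 - 6 = -2)
L = 322 (L = 14*23 = 322)
L/Q(71) + ((t(31) + 1316) - 438)/2313 = 322/(-2) + ((-18 + 1316) - 438)/2313 = 322*(-1/2) + (1298 - 438)*(1/2313) = -161 + 860*(1/2313) = -161 + 860/2313 = -371533/2313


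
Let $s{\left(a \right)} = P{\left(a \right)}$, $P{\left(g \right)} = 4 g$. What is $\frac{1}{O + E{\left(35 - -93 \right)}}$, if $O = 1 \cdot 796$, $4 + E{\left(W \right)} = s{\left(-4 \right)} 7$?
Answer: $\frac{1}{680} \approx 0.0014706$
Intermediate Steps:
$s{\left(a \right)} = 4 a$
$E{\left(W \right)} = -116$ ($E{\left(W \right)} = -4 + 4 \left(-4\right) 7 = -4 - 112 = -116$)
$O = 796$
$\frac{1}{O + E{\left(35 - -93 \right)}} = \frac{1}{796 - 116} = \frac{1}{680}$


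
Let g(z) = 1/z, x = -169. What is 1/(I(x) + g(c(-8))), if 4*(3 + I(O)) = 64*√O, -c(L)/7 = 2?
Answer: -602/8481593 - 40768*I/8481593 ≈ -7.0977e-5 - 0.0048066*I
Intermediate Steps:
c(L) = -14 (c(L) = -7*2 = -14)
I(O) = -3 + 16*√O (I(O) = -3 + (64*√O)/4 = -3 + 16*√O)
1/(I(x) + g(c(-8))) = 1/((-3 + 16*√(-169)) + 1/(-14)) = 1/((-3 + 16*(13*I)) - 1/14) = 1/((-3 + 208*I) - 1/14) = 1/(-43/14 + 208*I) = 196*(-43/14 - 208*I)/8481593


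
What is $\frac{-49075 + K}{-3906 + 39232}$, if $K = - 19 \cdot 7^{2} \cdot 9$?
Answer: $- \frac{28727}{17663} \approx -1.6264$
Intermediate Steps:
$K = -8379$ ($K = \left(-19\right) 49 \cdot 9 = \left(-931\right) 9 = -8379$)
$\frac{-49075 + K}{-3906 + 39232} = \frac{-49075 - 8379}{-3906 + 39232} = - \frac{57454}{35326} = \left(-57454\right) \frac{1}{35326} = - \frac{28727}{17663}$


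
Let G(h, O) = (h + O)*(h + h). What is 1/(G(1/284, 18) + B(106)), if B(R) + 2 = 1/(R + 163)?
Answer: -10848232/20280739 ≈ -0.53490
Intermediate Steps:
B(R) = -2 + 1/(163 + R) (B(R) = -2 + 1/(R + 163) = -2 + 1/(163 + R))
G(h, O) = 2*h*(O + h) (G(h, O) = (O + h)*(2*h) = 2*h*(O + h))
1/(G(1/284, 18) + B(106)) = 1/(2*(18 + 1/284)/284 + (-325 - 2*106)/(163 + 106)) = 1/(2*(1/284)*(18 + 1/284) + (-325 - 212)/269) = 1/(2*(1/284)*(5113/284) + (1/269)*(-537)) = 1/(5113/40328 - 537/269) = 1/(-20280739/10848232) = -10848232/20280739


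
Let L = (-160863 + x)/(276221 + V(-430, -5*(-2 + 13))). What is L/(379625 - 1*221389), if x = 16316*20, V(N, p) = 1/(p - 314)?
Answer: 61053633/16128291013328 ≈ 3.7855e-6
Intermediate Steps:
V(N, p) = 1/(-314 + p)
x = 326320
L = 61053633/101925548 (L = (-160863 + 326320)/(276221 + 1/(-314 - 5*(-2 + 13))) = 165457/(276221 + 1/(-314 - 5*11)) = 165457/(276221 + 1/(-314 - 55)) = 165457/(276221 + 1/(-369)) = 165457/(276221 - 1/369) = 165457/(101925548/369) = 165457*(369/101925548) = 61053633/101925548 ≈ 0.59900)
L/(379625 - 1*221389) = 61053633/(101925548*(379625 - 1*221389)) = 61053633/(101925548*(379625 - 221389)) = (61053633/101925548)/158236 = (61053633/101925548)*(1/158236) = 61053633/16128291013328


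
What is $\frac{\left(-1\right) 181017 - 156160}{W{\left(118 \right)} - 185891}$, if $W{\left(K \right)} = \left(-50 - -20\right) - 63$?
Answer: $\frac{337177}{185984} \approx 1.8129$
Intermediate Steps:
$W{\left(K \right)} = -93$ ($W{\left(K \right)} = \left(-50 + 20\right) - 63 = -30 - 63 = -93$)
$\frac{\left(-1\right) 181017 - 156160}{W{\left(118 \right)} - 185891} = \frac{\left(-1\right) 181017 - 156160}{-93 - 185891} = \frac{-181017 - 156160}{-185984} = \left(-337177\right) \left(- \frac{1}{185984}\right) = \frac{337177}{185984}$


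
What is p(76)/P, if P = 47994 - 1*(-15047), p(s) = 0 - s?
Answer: -76/63041 ≈ -0.0012056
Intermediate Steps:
p(s) = -s
P = 63041 (P = 47994 + 15047 = 63041)
p(76)/P = -1*76/63041 = -76*1/63041 = -76/63041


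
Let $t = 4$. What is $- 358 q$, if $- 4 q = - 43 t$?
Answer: $-15394$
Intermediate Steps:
$q = 43$ ($q = - \frac{\left(-43\right) 4}{4} = \left(- \frac{1}{4}\right) \left(-172\right) = 43$)
$- 358 q = \left(-358\right) 43 = -15394$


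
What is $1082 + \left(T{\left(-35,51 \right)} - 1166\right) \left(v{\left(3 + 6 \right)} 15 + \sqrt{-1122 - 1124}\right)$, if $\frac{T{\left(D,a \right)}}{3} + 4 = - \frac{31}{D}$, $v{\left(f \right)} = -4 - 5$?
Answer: $\frac{1118273}{7} - \frac{41137 i \sqrt{2246}}{35} \approx 1.5975 \cdot 10^{5} - 55702.0 i$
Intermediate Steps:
$v{\left(f \right)} = -9$ ($v{\left(f \right)} = -4 - 5 = -9$)
$T{\left(D,a \right)} = -12 - \frac{93}{D}$ ($T{\left(D,a \right)} = -12 + 3 \left(- \frac{31}{D}\right) = -12 - \frac{93}{D}$)
$1082 + \left(T{\left(-35,51 \right)} - 1166\right) \left(v{\left(3 + 6 \right)} 15 + \sqrt{-1122 - 1124}\right) = 1082 + \left(\left(-12 - \frac{93}{-35}\right) - 1166\right) \left(\left(-9\right) 15 + \sqrt{-1122 - 1124}\right) = 1082 + \left(\left(-12 - - \frac{93}{35}\right) - 1166\right) \left(-135 + \sqrt{-2246}\right) = 1082 + \left(\left(-12 + \frac{93}{35}\right) - 1166\right) \left(-135 + i \sqrt{2246}\right) = 1082 + \left(- \frac{327}{35} - 1166\right) \left(-135 + i \sqrt{2246}\right) = 1082 - \frac{41137 \left(-135 + i \sqrt{2246}\right)}{35} = 1082 + \left(\frac{1110699}{7} - \frac{41137 i \sqrt{2246}}{35}\right) = \frac{1118273}{7} - \frac{41137 i \sqrt{2246}}{35}$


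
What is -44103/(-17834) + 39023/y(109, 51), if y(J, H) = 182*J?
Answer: 1629514/367003 ≈ 4.4401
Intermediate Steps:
-44103/(-17834) + 39023/y(109, 51) = -44103/(-17834) + 39023/((182*109)) = -44103*(-1/17834) + 39023/19838 = 183/74 + 39023*(1/19838) = 183/74 + 39023/19838 = 1629514/367003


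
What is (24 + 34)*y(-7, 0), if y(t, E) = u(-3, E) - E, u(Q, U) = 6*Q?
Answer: -1044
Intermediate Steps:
y(t, E) = -18 - E (y(t, E) = 6*(-3) - E = -18 - E)
(24 + 34)*y(-7, 0) = (24 + 34)*(-18 - 1*0) = 58*(-18 + 0) = 58*(-18) = -1044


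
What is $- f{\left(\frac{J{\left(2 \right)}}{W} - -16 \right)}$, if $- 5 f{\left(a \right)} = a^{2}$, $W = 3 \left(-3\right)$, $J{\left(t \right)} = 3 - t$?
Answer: $\frac{20449}{405} \approx 50.491$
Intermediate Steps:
$W = -9$
$f{\left(a \right)} = - \frac{a^{2}}{5}$
$- f{\left(\frac{J{\left(2 \right)}}{W} - -16 \right)} = - \frac{\left(-1\right) \left(\frac{3 - 2}{-9} - -16\right)^{2}}{5} = - \frac{\left(-1\right) \left(\left(3 - 2\right) \left(- \frac{1}{9}\right) + 16\right)^{2}}{5} = - \frac{\left(-1\right) \left(1 \left(- \frac{1}{9}\right) + 16\right)^{2}}{5} = - \frac{\left(-1\right) \left(- \frac{1}{9} + 16\right)^{2}}{5} = - \frac{\left(-1\right) \left(\frac{143}{9}\right)^{2}}{5} = - \frac{\left(-1\right) 20449}{5 \cdot 81} = \left(-1\right) \left(- \frac{20449}{405}\right) = \frac{20449}{405}$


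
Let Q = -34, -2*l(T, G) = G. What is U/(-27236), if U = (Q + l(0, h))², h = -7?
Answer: -3721/108944 ≈ -0.034155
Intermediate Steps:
l(T, G) = -G/2
U = 3721/4 (U = (-34 - ½*(-7))² = (-34 + 7/2)² = (-61/2)² = 3721/4 ≈ 930.25)
U/(-27236) = (3721/4)/(-27236) = (3721/4)*(-1/27236) = -3721/108944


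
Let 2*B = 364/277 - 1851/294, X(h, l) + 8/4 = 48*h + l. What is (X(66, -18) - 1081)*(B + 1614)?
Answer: 180846069417/54292 ≈ 3.3310e+6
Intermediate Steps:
X(h, l) = -2 + l + 48*h (X(h, l) = -2 + (48*h + l) = -2 + (l + 48*h) = -2 + l + 48*h)
B = -135237/54292 (B = (364/277 - 1851/294)/2 = (364*(1/277) - 1851*1/294)/2 = (364/277 - 617/98)/2 = (½)*(-135237/27146) = -135237/54292 ≈ -2.4909)
(X(66, -18) - 1081)*(B + 1614) = ((-2 - 18 + 48*66) - 1081)*(-135237/54292 + 1614) = ((-2 - 18 + 3168) - 1081)*(87492051/54292) = (3148 - 1081)*(87492051/54292) = 2067*(87492051/54292) = 180846069417/54292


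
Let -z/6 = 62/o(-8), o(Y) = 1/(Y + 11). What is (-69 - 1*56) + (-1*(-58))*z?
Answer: -64853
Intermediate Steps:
o(Y) = 1/(11 + Y)
z = -1116 (z = -372/(1/(11 - 8)) = -372/(1/3) = -372/⅓ = -372*3 = -6*186 = -1116)
(-69 - 1*56) + (-1*(-58))*z = (-69 - 1*56) - 1*(-58)*(-1116) = (-69 - 56) + 58*(-1116) = -125 - 64728 = -64853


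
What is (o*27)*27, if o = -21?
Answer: -15309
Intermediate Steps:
(o*27)*27 = -21*27*27 = -567*27 = -15309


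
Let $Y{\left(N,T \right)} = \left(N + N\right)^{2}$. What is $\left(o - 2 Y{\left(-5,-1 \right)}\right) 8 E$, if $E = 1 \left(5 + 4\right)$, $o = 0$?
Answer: $-14400$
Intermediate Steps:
$Y{\left(N,T \right)} = 4 N^{2}$ ($Y{\left(N,T \right)} = \left(2 N\right)^{2} = 4 N^{2}$)
$E = 9$ ($E = 1 \cdot 9 = 9$)
$\left(o - 2 Y{\left(-5,-1 \right)}\right) 8 E = \left(0 - 2 \cdot 4 \left(-5\right)^{2}\right) 8 \cdot 9 = \left(0 - 2 \cdot 4 \cdot 25\right) 8 \cdot 9 = \left(0 - 200\right) 8 \cdot 9 = \left(-200\right) 8 \cdot 9 = \left(-1600\right) 9 = -14400$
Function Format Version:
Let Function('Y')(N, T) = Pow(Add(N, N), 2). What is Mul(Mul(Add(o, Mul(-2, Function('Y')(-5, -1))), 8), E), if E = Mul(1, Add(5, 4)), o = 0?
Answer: -14400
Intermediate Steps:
Function('Y')(N, T) = Mul(4, Pow(N, 2)) (Function('Y')(N, T) = Pow(Mul(2, N), 2) = Mul(4, Pow(N, 2)))
E = 9 (E = Mul(1, 9) = 9)
Mul(Mul(Add(o, Mul(-2, Function('Y')(-5, -1))), 8), E) = Mul(Mul(Add(0, Mul(-2, Mul(4, Pow(-5, 2)))), 8), 9) = Mul(Mul(Add(0, Mul(-2, Mul(4, 25))), 8), 9) = Mul(Mul(Add(0, Mul(-2, 100)), 8), 9) = Mul(Mul(Add(0, -200), 8), 9) = Mul(Mul(-200, 8), 9) = Mul(-1600, 9) = -14400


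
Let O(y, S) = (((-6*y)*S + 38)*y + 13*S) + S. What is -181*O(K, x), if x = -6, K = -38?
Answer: -9132536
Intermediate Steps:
O(y, S) = 14*S + y*(38 - 6*S*y) (O(y, S) = ((-6*S*y + 38)*y + 13*S) + S = ((38 - 6*S*y)*y + 13*S) + S = (y*(38 - 6*S*y) + 13*S) + S = (13*S + y*(38 - 6*S*y)) + S = 14*S + y*(38 - 6*S*y))
-181*O(K, x) = -181*(14*(-6) + 38*(-38) - 6*(-6)*(-38)²) = -181*(-84 - 1444 - 6*(-6)*1444) = -181*(-84 - 1444 + 51984) = -181*50456 = -9132536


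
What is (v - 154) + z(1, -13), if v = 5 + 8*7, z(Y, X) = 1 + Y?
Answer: -91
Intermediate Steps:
v = 61 (v = 5 + 56 = 61)
(v - 154) + z(1, -13) = (61 - 154) + (1 + 1) = -93 + 2 = -91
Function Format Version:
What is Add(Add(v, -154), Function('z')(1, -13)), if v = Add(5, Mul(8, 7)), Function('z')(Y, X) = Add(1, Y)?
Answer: -91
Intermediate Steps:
v = 61 (v = Add(5, 56) = 61)
Add(Add(v, -154), Function('z')(1, -13)) = Add(Add(61, -154), Add(1, 1)) = Add(-93, 2) = -91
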